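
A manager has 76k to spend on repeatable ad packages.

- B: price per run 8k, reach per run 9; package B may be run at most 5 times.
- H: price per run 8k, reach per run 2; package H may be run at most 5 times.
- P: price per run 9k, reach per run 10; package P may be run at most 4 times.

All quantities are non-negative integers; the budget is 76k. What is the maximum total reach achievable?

Take 5×B and 4×P: price 76 ≤ 76, reach 5·9 + 4·10 = 85.
B has the best ratio (9/8) and is taken to its limit of 5; remaining capacity is filled optimally with the others.

85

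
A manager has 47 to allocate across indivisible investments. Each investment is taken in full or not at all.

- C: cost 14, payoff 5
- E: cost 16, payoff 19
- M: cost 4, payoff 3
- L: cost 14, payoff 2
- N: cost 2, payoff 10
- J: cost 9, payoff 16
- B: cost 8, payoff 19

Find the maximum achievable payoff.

Take E, M, N, J, and B: cost 16 + 4 + 2 + 9 + 8 = 39 ≤ 47, payoff 19 + 3 + 10 + 16 + 19 = 67.
No other feasible combination does better.

67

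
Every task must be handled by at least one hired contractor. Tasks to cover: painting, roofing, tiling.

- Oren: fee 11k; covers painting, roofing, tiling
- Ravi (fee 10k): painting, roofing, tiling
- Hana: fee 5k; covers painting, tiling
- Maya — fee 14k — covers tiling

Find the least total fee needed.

10

Ravi alone covers painting, roofing, tiling — every task.
Total fee: 10.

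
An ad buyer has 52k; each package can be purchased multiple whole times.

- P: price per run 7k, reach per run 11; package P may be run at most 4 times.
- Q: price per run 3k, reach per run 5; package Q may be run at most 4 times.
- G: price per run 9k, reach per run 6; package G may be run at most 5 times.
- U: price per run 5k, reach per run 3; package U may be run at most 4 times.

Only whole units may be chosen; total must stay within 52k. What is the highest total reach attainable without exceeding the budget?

70

Take 4×P, 4×Q, and 2×U: price 50 ≤ 52, reach 4·11 + 4·5 + 2·3 = 70.
Q has the best ratio (5/3) and is taken to its limit of 4; remaining capacity is filled optimally with the others.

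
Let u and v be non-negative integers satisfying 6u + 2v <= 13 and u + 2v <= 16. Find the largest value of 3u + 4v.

Relaxing integrality, the LP optimum is 26.00 at (u,v) = (0, 6.5), which is not an integer point.
(u,v)=(0,6): 6·0+2·6=12≤13, 1·0+2·6=12≤16, objective 24.
(u,v)=(0,5): 6·0+2·5=10≤13, 1·0+2·5=10≤16, objective 20.
The best lattice point is (0,6), giving 24.

24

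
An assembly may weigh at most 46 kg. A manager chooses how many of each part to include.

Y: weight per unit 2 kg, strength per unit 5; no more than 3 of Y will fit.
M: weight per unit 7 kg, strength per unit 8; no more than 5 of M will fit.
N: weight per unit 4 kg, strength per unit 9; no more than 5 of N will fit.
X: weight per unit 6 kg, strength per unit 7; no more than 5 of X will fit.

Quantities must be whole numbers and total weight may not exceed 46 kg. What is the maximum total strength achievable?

83

Y has the best ratio (5/2); taking only Y gives at most 3×5 = 15 (stopped by the supply cap of 3).
Mixing does better — 3×Y, 2×M, 5×N, and 1×X: weight 46 ≤ 46, strength 3·5 + 2·8 + 5·9 + 1·7 = 83.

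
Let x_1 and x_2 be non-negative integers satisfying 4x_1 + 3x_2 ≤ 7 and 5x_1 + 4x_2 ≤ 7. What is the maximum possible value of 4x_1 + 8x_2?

The continuous relaxation peaks at (0, 1.75) with value 14.00; rounding to a feasible lattice point costs some objective.
(x_1,x_2)=(0,1): 4·0+3·1=3≤7, 5·0+4·1=4≤7, objective 8.
(x_1,x_2)=(1,0): 4·1+3·0=4≤7, 5·1+4·0=5≤7, objective 4.
(x_1,x_2)=(0,0): 4·0+3·0=0≤7, 5·0+4·0=0≤7, objective 0.
The best lattice point is (0,1), giving 8.

8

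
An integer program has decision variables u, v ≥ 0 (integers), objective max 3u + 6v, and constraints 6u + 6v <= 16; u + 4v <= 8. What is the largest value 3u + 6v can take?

(u,v)=(0,2): 6·0+6·2=12≤16, 1·0+4·2=8≤8, objective 12.
(u,v)=(1,1): 6·1+6·1=12≤16, 1·1+4·1=5≤8, objective 9.
(u,v)=(0,1): 6·0+6·1=6≤16, 1·0+4·1=4≤8, objective 6.
No feasible integer point exceeds 12.

12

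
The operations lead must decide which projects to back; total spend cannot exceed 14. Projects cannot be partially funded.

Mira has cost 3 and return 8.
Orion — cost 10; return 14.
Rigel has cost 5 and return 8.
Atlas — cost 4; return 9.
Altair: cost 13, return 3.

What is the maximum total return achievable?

25

Treat it as a binary knapsack problem.
Orion + Atlas: cost 10 + 4 = 14 ≤ 14, return 14 + 9 = 23.
Mira + Rigel + Atlas: cost 3 + 5 + 4 = 12 ≤ 14, return 8 + 8 + 9 = 25.
Mira + Orion: cost 3 + 10 = 13 ≤ 14, return 8 + 14 = 22.
Best is Mira, Rigel, and Atlas with total return 25.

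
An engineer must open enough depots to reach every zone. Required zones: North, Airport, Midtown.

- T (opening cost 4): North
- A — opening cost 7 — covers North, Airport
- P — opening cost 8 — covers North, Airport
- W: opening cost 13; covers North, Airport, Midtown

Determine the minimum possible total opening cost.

This is a weighted set-cover instance.
The greedy cost-per-new-zone heuristic would pick A and W for 20, but a cheaper cover exists.
W alone covers North, Airport, Midtown — every zone.
Total opening cost: 13.
No cover costs less than 13.

13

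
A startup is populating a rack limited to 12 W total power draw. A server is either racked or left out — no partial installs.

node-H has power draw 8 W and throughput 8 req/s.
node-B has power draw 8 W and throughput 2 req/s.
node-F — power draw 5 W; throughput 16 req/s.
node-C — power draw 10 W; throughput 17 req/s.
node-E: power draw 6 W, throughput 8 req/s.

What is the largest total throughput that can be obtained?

node-C: power draw 10 ≤ 12, throughput 17.
node-F + node-E: power draw 5 + 6 = 11 ≤ 12, throughput 16 + 8 = 24.
node-F: power draw 5 ≤ 12, throughput 16.
Best is node-F and node-E with total throughput 24.

24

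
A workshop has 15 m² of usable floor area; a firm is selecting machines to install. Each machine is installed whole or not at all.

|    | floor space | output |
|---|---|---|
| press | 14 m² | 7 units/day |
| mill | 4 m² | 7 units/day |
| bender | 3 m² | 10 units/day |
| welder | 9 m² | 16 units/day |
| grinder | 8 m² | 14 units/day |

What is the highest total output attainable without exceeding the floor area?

31

Allowing fractional choices, the relaxed optimum would be about 31.2, but machines are indivisible.
mill + bender + grinder: floor space 4 + 3 + 8 = 15 ≤ 15, output 7 + 10 + 14 = 31.
bender + grinder: floor space 3 + 8 = 11 ≤ 15, output 10 + 14 = 24.
bender + welder: floor space 3 + 9 = 12 ≤ 15, output 10 + 16 = 26.
Best is mill, bender, and grinder with total output 31.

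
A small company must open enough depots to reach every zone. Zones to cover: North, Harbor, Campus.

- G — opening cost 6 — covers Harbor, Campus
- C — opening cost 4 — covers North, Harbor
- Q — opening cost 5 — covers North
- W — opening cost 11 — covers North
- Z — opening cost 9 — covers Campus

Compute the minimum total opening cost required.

Choose G and C: together they cover North, Harbor, Campus — every zone.
Total opening cost: 6 + 4 = 10.
No cover costs less than 10.

10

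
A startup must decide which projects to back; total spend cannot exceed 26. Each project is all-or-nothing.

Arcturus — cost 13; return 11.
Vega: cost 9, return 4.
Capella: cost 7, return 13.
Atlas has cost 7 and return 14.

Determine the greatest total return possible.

31

Arcturus + Atlas: cost 13 + 7 = 20 ≤ 26, return 11 + 14 = 25.
Vega + Capella + Atlas: cost 9 + 7 + 7 = 23 ≤ 26, return 4 + 13 + 14 = 31.
Capella + Atlas: cost 7 + 7 = 14 ≤ 26, return 13 + 14 = 27.
Best is Vega, Capella, and Atlas with total return 31.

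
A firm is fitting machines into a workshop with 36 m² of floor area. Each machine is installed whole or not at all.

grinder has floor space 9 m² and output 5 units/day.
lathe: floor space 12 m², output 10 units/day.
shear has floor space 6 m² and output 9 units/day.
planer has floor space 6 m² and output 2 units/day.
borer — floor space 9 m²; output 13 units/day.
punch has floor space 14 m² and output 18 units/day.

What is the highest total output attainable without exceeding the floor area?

42

Take shear, planer, borer, and punch: floor space 6 + 6 + 9 + 14 = 35 ≤ 36, output 9 + 2 + 13 + 18 = 42.
No other feasible combination does better.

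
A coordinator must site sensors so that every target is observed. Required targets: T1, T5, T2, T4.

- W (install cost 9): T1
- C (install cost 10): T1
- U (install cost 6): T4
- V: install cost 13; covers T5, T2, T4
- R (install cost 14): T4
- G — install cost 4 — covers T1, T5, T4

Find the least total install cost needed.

Choose V and G: together they cover T1, T5, T2, T4 — every target.
Total install cost: 13 + 4 = 17.
No cover costs less than 17.

17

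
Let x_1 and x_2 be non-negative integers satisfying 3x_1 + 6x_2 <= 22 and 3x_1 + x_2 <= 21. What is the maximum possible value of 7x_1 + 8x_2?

Relaxing integrality, the LP optimum is 50.13 at (x_1,x_2) = (6.93, 0.2), which is not an integer point.
(x_1,x_2)=(7,0): 3·7+6·0=21≤22, 3·7+1·0=21≤21, objective 49.
(x_1,x_2)=(5,1): 3·5+6·1=21≤22, 3·5+1·1=16≤21, objective 43.
No feasible integer point exceeds 49.

49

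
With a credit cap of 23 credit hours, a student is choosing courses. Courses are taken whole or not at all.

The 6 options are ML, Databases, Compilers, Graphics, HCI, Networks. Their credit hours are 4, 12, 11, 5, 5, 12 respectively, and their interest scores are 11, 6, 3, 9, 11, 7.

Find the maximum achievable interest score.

This is an integer program with binary decision variables.
Take ML, Graphics, and HCI: credit hours 4 + 5 + 5 = 14 ≤ 23, interest score 11 + 9 + 11 = 31.
No other feasible combination does better.

31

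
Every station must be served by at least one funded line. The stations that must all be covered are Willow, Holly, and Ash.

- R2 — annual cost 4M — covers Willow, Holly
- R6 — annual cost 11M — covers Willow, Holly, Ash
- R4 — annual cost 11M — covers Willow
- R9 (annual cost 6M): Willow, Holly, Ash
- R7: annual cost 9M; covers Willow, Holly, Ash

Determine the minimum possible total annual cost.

The greedy cost-per-new-station heuristic would pick R2 and R9 for 10, but a cheaper cover exists.
R9 alone covers Willow, Holly, Ash — every station.
Total annual cost: 6.
No cover costs less than 6.

6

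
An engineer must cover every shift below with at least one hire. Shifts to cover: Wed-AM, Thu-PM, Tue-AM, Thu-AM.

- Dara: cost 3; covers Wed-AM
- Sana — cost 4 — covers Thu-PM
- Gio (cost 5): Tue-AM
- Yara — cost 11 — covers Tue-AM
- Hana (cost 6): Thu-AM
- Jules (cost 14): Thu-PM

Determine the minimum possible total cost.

This is an integer covering problem.
Choose Dara, Sana, Gio, and Hana: together they cover Wed-AM, Thu-PM, Tue-AM, Thu-AM — every shift.
Total cost: 3 + 4 + 5 + 6 = 18.
No cover costs less than 18.

18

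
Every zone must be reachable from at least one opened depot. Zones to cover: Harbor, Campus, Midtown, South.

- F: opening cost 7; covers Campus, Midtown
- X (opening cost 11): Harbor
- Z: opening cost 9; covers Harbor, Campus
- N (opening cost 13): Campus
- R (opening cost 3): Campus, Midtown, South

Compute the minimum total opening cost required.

Choose Z and R: together they cover Harbor, Campus, Midtown, South — every zone.
Total opening cost: 9 + 3 = 12.
No cover costs less than 12.

12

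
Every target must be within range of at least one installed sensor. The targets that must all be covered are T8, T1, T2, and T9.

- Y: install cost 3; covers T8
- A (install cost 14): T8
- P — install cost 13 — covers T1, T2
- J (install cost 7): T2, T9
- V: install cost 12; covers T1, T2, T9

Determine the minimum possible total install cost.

15

This is an integer covering problem.
The greedy cost-per-new-target heuristic would pick Y, J, and V for 22, but a cheaper cover exists.
Choose Y and V: together they cover T8, T1, T2, T9 — every target.
Total install cost: 3 + 12 = 15.
No cover costs less than 15.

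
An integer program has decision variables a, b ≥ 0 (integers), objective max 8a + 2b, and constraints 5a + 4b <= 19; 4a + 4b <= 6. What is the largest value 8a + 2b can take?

The continuous relaxation peaks at (1.5, 0) with value 12.00; rounding to a feasible lattice point costs some objective.
(a,b)=(1,0): 5·1+4·0=5≤19, 4·1+4·0=4≤6, objective 8.
(a,b)=(0,1): 5·0+4·1=4≤19, 4·0+4·1=4≤6, objective 2.
(a,b)=(0,0): 5·0+4·0=0≤19, 4·0+4·0=0≤6, objective 0.
The best lattice point is (1,0), giving 8.

8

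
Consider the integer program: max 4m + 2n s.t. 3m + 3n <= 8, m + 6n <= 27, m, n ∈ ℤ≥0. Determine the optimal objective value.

(m,n)=(2,0): 3·2+3·0=6≤8, 1·2+6·0=2≤27, objective 8.
(m,n)=(1,1): 3·1+3·1=6≤8, 1·1+6·1=7≤27, objective 6.
(m,n)=(1,0): 3·1+3·0=3≤8, 1·1+6·0=1≤27, objective 4.
Maximum is 8 at (m,n)=(2,0).

8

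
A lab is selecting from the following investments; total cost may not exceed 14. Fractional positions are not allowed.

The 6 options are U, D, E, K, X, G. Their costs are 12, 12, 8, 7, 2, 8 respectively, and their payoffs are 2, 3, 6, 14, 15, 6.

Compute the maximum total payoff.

29

Allowing fractional choices, the relaxed optimum would be about 32.8, but investments are indivisible.
K + X: cost 7 + 2 = 9 ≤ 14, payoff 14 + 15 = 29.
E + X: cost 8 + 2 = 10 ≤ 14, payoff 6 + 15 = 21.
X + G: cost 2 + 8 = 10 ≤ 14, payoff 15 + 6 = 21.
Best is K and X with total payoff 29.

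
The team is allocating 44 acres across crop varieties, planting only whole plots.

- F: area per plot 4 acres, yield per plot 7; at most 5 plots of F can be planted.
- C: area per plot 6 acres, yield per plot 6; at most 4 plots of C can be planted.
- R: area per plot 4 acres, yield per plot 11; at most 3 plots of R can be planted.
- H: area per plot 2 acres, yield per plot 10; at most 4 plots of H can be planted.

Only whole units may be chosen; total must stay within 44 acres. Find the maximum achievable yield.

108

H has the best ratio (10/2); taking only H gives at most 4×10 = 40 (stopped by the supply cap of 4).
Mixing does better — 5×F, 3×R, and 4×H: area 40 ≤ 44, yield 5·7 + 3·11 + 4·10 = 108.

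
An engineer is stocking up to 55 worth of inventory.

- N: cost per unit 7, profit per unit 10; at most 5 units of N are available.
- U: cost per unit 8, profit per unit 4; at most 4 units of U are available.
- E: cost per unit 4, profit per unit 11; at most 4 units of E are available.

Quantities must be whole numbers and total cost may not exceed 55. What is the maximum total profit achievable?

94

E has the best ratio (11/4); taking only E gives at most 4×11 = 44 (stopped by the supply cap of 4).
Mixing does better — 5×N and 4×E: cost 51 ≤ 55, profit 5·10 + 4·11 = 94.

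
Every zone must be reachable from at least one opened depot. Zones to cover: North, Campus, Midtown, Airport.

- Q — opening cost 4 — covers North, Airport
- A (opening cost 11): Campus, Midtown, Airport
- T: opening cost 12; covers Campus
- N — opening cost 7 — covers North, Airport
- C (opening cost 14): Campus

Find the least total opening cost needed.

Choose Q and A: together they cover North, Campus, Midtown, Airport — every zone.
Total opening cost: 4 + 11 = 15.
No cover costs less than 15.

15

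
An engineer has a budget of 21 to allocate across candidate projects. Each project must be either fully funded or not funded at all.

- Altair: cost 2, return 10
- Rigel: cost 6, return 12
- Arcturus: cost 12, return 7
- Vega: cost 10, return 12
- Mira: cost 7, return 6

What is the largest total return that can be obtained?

Treat it as a binary knapsack problem.
Take Altair, Rigel, and Vega: cost 2 + 6 + 10 = 18 ≤ 21, return 10 + 12 + 12 = 34.
No other feasible combination does better.

34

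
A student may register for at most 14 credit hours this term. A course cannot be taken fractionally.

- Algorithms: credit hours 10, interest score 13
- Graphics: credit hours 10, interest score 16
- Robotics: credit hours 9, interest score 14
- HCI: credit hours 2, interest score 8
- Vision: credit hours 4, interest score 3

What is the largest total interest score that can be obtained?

This is an integer program with binary decision variables.
Allowing fractional choices, the relaxed optimum would be about 27.1, but courses are indivisible.
Graphics + HCI: credit hours 10 + 2 = 12 ≤ 14, interest score 16 + 8 = 24.
Robotics + HCI: credit hours 9 + 2 = 11 ≤ 14, interest score 14 + 8 = 22.
Best is Graphics and HCI with total interest score 24.

24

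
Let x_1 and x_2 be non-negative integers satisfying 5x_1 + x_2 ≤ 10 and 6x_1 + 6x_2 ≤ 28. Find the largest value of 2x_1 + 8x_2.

32

(x_1,x_2)=(0,4) is feasible, giving 32.
(x_1,x_2)=(1,3) is feasible, giving 26.
(x_1,x_2)=(0,3) is feasible, giving 24.
The best lattice point is (0,4), giving 32.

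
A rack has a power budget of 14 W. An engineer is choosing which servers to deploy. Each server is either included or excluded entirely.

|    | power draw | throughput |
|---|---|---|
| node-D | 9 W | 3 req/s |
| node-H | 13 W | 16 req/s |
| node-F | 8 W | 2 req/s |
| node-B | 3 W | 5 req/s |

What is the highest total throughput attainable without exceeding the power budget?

16

Allowing fractional choices, the relaxed optimum would be about 18.5, but servers are indivisible.
node-H: power draw 13 ≤ 14, throughput 16.
node-D + node-B: power draw 9 + 3 = 12 ≤ 14, throughput 3 + 5 = 8.
node-F + node-B: power draw 8 + 3 = 11 ≤ 14, throughput 2 + 5 = 7.
Best is node-H with total throughput 16.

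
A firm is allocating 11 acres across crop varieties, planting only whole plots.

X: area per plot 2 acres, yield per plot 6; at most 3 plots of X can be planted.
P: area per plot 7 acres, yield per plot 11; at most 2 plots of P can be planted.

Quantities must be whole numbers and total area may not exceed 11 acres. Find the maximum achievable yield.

23

This is a bounded integer knapsack.
2×X and 1×P: area 11 ≤ 11, yield 2·6 + 1·11 = 23.
3×X: area 6 ≤ 11, yield 3·6 = 18.
Best is 23.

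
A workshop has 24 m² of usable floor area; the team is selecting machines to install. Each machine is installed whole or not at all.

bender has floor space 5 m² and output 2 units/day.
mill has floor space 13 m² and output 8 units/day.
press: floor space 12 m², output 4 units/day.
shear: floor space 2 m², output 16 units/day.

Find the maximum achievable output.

Allowing fractional choices, the relaxed optimum would be about 27.3, but machines are indivisible.
mill + shear: floor space 13 + 2 = 15 ≤ 24, output 8 + 16 = 24.
bender + mill + shear: floor space 5 + 13 + 2 = 20 ≤ 24, output 2 + 8 + 16 = 26.
Best is bender, mill, and shear with total output 26.

26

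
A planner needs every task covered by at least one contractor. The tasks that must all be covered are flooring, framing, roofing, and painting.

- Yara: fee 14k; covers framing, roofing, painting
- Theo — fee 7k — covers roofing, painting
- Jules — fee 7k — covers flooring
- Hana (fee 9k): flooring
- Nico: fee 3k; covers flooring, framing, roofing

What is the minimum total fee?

Choose Theo and Nico: together they cover flooring, framing, roofing, painting — every task.
Total fee: 7 + 3 = 10.
No cover costs less than 10.

10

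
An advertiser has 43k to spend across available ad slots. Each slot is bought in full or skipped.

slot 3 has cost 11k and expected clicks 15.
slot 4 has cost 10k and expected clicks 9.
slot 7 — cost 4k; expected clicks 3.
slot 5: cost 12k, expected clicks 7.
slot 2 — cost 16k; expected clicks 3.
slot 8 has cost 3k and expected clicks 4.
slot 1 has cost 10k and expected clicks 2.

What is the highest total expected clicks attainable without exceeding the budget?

slot 3 + slot 4 + slot 5 + slot 8: cost 11 + 10 + 12 + 3 = 36 ≤ 43, expected clicks 15 + 9 + 7 + 4 = 35.
slot 3 + slot 4 + slot 7 + slot 5 + slot 8: cost 11 + 10 + 4 + 12 + 3 = 40 ≤ 43, expected clicks 15 + 9 + 3 + 7 + 4 = 38.
Best is slot 3, slot 4, slot 7, slot 5, and slot 8 with total expected clicks 38.

38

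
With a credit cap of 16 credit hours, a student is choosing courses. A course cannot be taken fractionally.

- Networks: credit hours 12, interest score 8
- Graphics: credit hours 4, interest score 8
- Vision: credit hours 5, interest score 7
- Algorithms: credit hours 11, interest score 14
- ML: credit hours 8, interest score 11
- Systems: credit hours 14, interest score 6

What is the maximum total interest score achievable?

22

Take Graphics and Algorithms: credit hours 4 + 11 = 15 ≤ 16, interest score 8 + 14 = 22.
No other feasible combination does better.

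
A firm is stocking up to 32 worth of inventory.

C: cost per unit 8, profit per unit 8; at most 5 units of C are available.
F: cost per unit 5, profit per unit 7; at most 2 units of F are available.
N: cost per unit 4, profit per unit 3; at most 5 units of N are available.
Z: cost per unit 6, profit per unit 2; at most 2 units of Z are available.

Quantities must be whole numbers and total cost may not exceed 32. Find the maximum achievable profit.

33

F has the best ratio (7/5); taking only F gives at most 2×7 = 14 (stopped by the supply cap of 2).
Mixing does better — 2×C, 2×F, and 1×N: cost 30 ≤ 32, profit 2·8 + 2·7 + 1·3 = 33.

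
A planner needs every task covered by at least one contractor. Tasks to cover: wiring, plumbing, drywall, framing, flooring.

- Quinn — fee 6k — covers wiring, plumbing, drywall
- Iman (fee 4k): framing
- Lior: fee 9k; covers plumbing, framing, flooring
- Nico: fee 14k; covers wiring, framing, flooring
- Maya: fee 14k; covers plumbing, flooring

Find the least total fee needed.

15

This is a weighted set-cover instance.
Choose Quinn and Lior: together they cover wiring, plumbing, drywall, framing, flooring — every task.
Total fee: 6 + 9 = 15.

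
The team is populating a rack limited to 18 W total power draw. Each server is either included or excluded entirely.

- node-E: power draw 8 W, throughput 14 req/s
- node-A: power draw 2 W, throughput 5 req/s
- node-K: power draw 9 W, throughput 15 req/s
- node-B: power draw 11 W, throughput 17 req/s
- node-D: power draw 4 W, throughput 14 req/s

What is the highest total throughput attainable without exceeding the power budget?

node-A + node-B + node-D: power draw 2 + 11 + 4 = 17 ≤ 18, throughput 5 + 17 + 14 = 36.
node-A + node-K + node-D: power draw 2 + 9 + 4 = 15 ≤ 18, throughput 5 + 15 + 14 = 34.
Best is node-A, node-B, and node-D with total throughput 36.

36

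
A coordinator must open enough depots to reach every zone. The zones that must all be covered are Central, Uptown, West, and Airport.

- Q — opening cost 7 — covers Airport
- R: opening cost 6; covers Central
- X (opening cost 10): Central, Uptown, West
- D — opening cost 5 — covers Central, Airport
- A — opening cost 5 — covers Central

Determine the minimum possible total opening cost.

15

This is a weighted set-cover instance.
Choose X and D: together they cover Central, Uptown, West, Airport — every zone.
Total opening cost: 10 + 5 = 15.
No cover costs less than 15.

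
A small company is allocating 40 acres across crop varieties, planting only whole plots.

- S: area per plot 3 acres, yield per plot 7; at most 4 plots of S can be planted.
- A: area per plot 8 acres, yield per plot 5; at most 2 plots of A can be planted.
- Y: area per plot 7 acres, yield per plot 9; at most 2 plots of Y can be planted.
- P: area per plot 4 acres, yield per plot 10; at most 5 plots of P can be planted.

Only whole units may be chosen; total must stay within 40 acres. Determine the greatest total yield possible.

P has the best ratio (10/4); taking only P gives at most 5×10 = 50 (stopped by the supply cap of 5).
Mixing does better — 4×S, 1×Y, and 5×P: area 39 ≤ 40, yield 4·7 + 1·9 + 5·10 = 87.

87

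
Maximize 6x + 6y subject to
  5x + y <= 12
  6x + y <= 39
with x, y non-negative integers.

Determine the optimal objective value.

72

(x,y)=(0,12): 5·0+1·12=12≤12, 6·0+1·12=12≤39, objective 72.
(x,y)=(0,11): 5·0+1·11=11≤12, 6·0+1·11=11≤39, objective 66.
No feasible integer point exceeds 72.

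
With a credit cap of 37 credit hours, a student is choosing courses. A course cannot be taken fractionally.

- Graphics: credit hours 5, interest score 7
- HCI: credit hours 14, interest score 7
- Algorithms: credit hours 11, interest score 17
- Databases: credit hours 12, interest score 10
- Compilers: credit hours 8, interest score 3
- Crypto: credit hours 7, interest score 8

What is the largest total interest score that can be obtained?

Allowing fractional choices, the relaxed optimum would be about 43.0, but courses are indivisible.
Graphics + HCI + Algorithms + Crypto: credit hours 5 + 14 + 11 + 7 = 37 ≤ 37, interest score 7 + 7 + 17 + 8 = 39.
Graphics + Algorithms + Databases + Crypto: credit hours 5 + 11 + 12 + 7 = 35 ≤ 37, interest score 7 + 17 + 10 + 8 = 42.
Best is Graphics, Algorithms, Databases, and Crypto with total interest score 42.

42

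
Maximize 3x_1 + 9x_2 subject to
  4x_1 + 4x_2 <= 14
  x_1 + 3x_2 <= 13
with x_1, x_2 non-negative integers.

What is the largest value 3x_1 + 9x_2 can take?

27

The continuous relaxation peaks at (0, 3.5) with value 31.50; rounding to a feasible lattice point costs some objective.
(x_1,x_2)=(0,3): 4·0+4·3=12≤14, 1·0+3·3=9≤13, objective 27.
(x_1,x_2)=(1,2): 4·1+4·2=12≤14, 1·1+3·2=7≤13, objective 21.
The best lattice point is (0,3), giving 27.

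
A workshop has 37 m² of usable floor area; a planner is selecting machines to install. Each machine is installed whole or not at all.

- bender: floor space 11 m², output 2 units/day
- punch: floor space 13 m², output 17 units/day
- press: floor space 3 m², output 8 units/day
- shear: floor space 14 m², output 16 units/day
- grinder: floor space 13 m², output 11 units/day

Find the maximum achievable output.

Allowing fractional choices, the relaxed optimum would be about 46.9, but machines are indivisible.
punch + press + shear: floor space 13 + 3 + 14 = 30 ≤ 37, output 17 + 8 + 16 = 41.
punch + press + grinder: floor space 13 + 3 + 13 = 29 ≤ 37, output 17 + 8 + 11 = 36.
Best is punch, press, and shear with total output 41.

41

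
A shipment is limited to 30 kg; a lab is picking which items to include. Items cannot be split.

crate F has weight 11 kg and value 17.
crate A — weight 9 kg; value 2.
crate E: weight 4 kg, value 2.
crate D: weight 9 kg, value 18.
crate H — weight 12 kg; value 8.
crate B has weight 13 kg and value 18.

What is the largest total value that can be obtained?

38

Allowing fractional choices, the relaxed optimum would be about 48.8, but items are indivisible.
crate E + crate D + crate B: weight 4 + 9 + 13 = 26 ≤ 30, value 2 + 18 + 18 = 38.
crate F + crate E + crate D: weight 11 + 4 + 9 = 24 ≤ 30, value 17 + 2 + 18 = 37.
crate F + crate E + crate B: weight 11 + 4 + 13 = 28 ≤ 30, value 17 + 2 + 18 = 37.
Best is crate E, crate D, and crate B with total value 38.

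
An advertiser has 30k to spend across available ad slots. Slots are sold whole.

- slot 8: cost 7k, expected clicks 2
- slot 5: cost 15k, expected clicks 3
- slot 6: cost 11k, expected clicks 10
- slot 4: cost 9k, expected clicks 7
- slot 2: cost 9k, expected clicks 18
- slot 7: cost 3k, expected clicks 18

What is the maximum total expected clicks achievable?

slot 6 + slot 2 + slot 7: cost 11 + 9 + 3 = 23 ≤ 30, expected clicks 10 + 18 + 18 = 46.
slot 8 + slot 6 + slot 2 + slot 7: cost 7 + 11 + 9 + 3 = 30 ≤ 30, expected clicks 2 + 10 + 18 + 18 = 48.
Best is slot 8, slot 6, slot 2, and slot 7 with total expected clicks 48.

48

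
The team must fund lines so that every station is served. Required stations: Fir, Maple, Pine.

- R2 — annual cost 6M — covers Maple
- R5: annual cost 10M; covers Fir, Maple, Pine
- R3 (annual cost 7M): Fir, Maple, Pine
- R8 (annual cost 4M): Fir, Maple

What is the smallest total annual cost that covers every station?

The greedy cost-per-new-station heuristic would pick R8 and R3 for 11, but a cheaper cover exists.
R3 alone covers Fir, Maple, Pine — every station.
Total annual cost: 7.
No cover costs less than 7.

7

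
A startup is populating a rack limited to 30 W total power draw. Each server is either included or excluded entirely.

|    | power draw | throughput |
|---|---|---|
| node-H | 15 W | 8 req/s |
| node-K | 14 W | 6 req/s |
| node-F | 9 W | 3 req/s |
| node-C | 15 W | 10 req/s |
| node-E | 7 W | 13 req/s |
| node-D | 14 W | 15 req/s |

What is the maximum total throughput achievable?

This is an integer program with binary decision variables.
Allowing fractional choices, the relaxed optimum would be about 34.0, but servers are indivisible.
node-C + node-D: power draw 15 + 14 = 29 ≤ 30, throughput 10 + 15 = 25.
node-F + node-E + node-D: power draw 9 + 7 + 14 = 30 ≤ 30, throughput 3 + 13 + 15 = 31.
node-E + node-D: power draw 7 + 14 = 21 ≤ 30, throughput 13 + 15 = 28.
Best is node-F, node-E, and node-D with total throughput 31.

31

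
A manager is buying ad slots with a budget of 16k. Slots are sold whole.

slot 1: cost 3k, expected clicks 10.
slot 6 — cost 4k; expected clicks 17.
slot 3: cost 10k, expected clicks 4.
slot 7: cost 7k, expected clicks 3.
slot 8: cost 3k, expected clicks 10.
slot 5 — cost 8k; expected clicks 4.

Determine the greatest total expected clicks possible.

Allowing fractional choices, the relaxed optimum would be about 40.0, but ad slots are indivisible.
slot 1 + slot 6 + slot 5: cost 3 + 4 + 8 = 15 ≤ 16, expected clicks 10 + 17 + 4 = 31.
slot 6 + slot 8 + slot 5: cost 4 + 3 + 8 = 15 ≤ 16, expected clicks 17 + 10 + 4 = 31.
slot 1 + slot 6 + slot 8: cost 3 + 4 + 3 = 10 ≤ 16, expected clicks 10 + 17 + 10 = 37.
Best is slot 1, slot 6, and slot 8 with total expected clicks 37.

37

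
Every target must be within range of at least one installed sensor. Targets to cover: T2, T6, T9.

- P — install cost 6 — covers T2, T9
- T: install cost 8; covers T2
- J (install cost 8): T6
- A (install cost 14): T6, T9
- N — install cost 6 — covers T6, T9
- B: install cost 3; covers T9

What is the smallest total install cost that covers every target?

Choose P and N: together they cover T2, T6, T9 — every target.
Total install cost: 6 + 6 = 12.
No cover costs less than 12.

12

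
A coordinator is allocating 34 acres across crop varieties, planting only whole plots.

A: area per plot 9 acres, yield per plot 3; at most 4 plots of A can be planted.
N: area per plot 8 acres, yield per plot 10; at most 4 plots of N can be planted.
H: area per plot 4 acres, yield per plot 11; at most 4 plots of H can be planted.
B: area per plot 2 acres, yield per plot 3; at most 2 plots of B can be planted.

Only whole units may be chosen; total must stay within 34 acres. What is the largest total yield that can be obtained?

2×N and 4×H: area 32 ≤ 34, yield 2·10 + 4·11 = 64.
2×N, 4×H, and 1×B: area 34 ≤ 34, yield 2·10 + 4·11 + 1·3 = 67.
Best is 67.

67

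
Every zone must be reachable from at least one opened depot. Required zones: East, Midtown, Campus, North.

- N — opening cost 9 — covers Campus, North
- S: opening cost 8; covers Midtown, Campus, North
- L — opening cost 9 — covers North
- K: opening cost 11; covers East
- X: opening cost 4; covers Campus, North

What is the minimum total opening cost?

Choose S and K: together they cover East, Midtown, Campus, North — every zone.
Total opening cost: 8 + 11 = 19.

19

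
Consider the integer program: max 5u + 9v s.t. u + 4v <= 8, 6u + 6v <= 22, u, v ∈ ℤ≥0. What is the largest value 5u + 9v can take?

19

The continuous relaxation peaks at (2.22, 1.44) with value 24.11; rounding to a feasible lattice point costs some objective.
(u,v)=(2,1): 1·2+4·1=6≤8, 6·2+6·1=18≤22, objective 19.
(u,v)=(3,0): 1·3+4·0=3≤8, 6·3+6·0=18≤22, objective 15.
(u,v)=(1,1): 1·1+4·1=5≤8, 6·1+6·1=12≤22, objective 14.
No feasible integer point exceeds 19.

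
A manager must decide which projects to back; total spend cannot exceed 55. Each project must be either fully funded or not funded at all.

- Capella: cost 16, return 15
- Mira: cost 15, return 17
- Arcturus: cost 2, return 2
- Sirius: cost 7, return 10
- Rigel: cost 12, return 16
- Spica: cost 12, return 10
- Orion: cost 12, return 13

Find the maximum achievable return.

Allowing fractional choices, the relaxed optimum would be about 64.6, but projects are indivisible.
Mira + Arcturus + Sirius + Rigel + Orion: cost 15 + 2 + 7 + 12 + 12 = 48 ≤ 55, return 17 + 2 + 10 + 16 + 13 = 58.
Capella + Mira + Rigel + Orion: cost 16 + 15 + 12 + 12 = 55 ≤ 55, return 15 + 17 + 16 + 13 = 61.
Capella + Mira + Arcturus + Sirius + Rigel: cost 16 + 15 + 2 + 7 + 12 = 52 ≤ 55, return 15 + 17 + 2 + 10 + 16 = 60.
Best is Capella, Mira, Rigel, and Orion with total return 61.

61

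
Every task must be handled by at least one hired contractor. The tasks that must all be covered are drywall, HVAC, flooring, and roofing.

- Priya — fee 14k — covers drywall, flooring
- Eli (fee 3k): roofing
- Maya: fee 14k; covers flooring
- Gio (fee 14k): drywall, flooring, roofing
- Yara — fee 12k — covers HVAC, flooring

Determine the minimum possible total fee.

26

The greedy cost-per-new-task heuristic would pick Eli, Yara, and Priya for 29, but a cheaper cover exists.
Choose Gio and Yara: together they cover drywall, HVAC, flooring, roofing — every task.
Total fee: 14 + 12 = 26.
No cover costs less than 26.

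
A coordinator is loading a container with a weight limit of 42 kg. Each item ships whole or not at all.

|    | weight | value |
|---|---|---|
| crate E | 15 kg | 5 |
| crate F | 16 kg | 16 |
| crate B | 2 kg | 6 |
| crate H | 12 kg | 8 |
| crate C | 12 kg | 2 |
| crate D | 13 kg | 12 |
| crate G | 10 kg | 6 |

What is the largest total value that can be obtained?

crate F + crate B + crate D + crate G: weight 16 + 2 + 13 + 10 = 41 ≤ 42, value 16 + 6 + 12 + 6 = 40.
crate F + crate B + crate H + crate G: weight 16 + 2 + 12 + 10 = 40 ≤ 42, value 16 + 6 + 8 + 6 = 36.
crate F + crate H + crate D: weight 16 + 12 + 13 = 41 ≤ 42, value 16 + 8 + 12 = 36.
Best is crate F, crate B, crate D, and crate G with total value 40.

40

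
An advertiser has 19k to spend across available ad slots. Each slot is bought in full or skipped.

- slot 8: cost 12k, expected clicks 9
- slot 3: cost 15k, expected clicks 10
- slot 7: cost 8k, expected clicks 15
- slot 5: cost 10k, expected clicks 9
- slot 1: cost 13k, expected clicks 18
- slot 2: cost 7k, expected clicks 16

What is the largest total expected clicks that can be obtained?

This is an integer program with binary decision variables.
Allowing fractional choices, the relaxed optimum would be about 36.5, but ad slots are indivisible.
slot 7 + slot 2: cost 8 + 7 = 15 ≤ 19, expected clicks 15 + 16 = 31.
slot 8 + slot 2: cost 12 + 7 = 19 ≤ 19, expected clicks 9 + 16 = 25.
slot 5 + slot 2: cost 10 + 7 = 17 ≤ 19, expected clicks 9 + 16 = 25.
Best is slot 7 and slot 2 with total expected clicks 31.

31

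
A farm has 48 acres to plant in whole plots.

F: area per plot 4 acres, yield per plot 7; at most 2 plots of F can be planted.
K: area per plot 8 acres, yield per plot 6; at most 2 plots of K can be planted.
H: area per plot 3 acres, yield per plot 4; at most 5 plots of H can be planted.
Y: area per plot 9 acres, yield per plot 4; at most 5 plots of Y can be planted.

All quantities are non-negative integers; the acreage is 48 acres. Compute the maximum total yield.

50

2×F, 2×K, 4×H, and 1×Y: area 45 ≤ 48, yield 2·7 + 2·6 + 4·4 + 1·4 = 46.
2×F, 2×K, 5×H, and 1×Y: area 48 ≤ 48, yield 2·7 + 2·6 + 5·4 + 1·4 = 50.
Best is 50.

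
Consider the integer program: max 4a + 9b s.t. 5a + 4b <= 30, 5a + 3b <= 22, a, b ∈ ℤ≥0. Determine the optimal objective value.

(a,b)=(0,7): 5·0+4·7=28≤30, 5·0+3·7=21≤22, objective 63.
(a,b)=(0,6): 5·0+4·6=24≤30, 5·0+3·6=18≤22, objective 54.
No feasible integer point exceeds 63.

63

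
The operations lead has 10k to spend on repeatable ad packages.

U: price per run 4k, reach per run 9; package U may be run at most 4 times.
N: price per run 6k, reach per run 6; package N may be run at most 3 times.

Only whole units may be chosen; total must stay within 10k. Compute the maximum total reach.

1×U and 1×N: price 10 ≤ 10, reach 1·9 + 1·6 = 15.
2×U: price 8 ≤ 10, reach 2·9 = 18.
Best is 18.

18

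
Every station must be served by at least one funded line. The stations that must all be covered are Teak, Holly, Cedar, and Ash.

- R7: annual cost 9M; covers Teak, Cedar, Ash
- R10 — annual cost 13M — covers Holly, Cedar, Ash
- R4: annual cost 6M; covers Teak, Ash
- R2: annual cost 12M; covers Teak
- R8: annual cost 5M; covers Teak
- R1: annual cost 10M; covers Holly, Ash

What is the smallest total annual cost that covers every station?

18

The greedy cost-per-new-station heuristic would pick R7 and R1 for 19, but a cheaper cover exists.
Choose R10 and R8: together they cover Teak, Holly, Cedar, Ash — every station.
Total annual cost: 13 + 5 = 18.
No cover costs less than 18.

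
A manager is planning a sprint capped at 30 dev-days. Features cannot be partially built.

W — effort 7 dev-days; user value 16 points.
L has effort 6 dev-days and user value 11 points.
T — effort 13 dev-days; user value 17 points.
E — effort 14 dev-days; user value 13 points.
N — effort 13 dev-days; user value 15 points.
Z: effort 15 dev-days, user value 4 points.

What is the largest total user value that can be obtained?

This is a 0-1 knapsack instance.
Take W, L, and T: effort 7 + 6 + 13 = 26 ≤ 30, user value 16 + 11 + 17 = 44.
No other feasible combination does better.

44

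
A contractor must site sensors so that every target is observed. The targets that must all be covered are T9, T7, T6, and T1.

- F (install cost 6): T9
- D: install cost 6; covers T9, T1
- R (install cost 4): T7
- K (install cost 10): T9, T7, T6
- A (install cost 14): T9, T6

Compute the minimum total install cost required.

Choose D and K: together they cover T9, T7, T6, T1 — every target.
Total install cost: 6 + 10 = 16.

16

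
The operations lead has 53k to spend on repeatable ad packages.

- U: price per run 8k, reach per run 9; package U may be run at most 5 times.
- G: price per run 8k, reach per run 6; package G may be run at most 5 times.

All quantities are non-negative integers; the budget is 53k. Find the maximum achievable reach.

Take 5×U and 1×G: price 48 ≤ 53, reach 5·9 + 1·6 = 51.
U has the best ratio (9/8) and is taken to its limit of 5; remaining capacity is filled optimally with the others.

51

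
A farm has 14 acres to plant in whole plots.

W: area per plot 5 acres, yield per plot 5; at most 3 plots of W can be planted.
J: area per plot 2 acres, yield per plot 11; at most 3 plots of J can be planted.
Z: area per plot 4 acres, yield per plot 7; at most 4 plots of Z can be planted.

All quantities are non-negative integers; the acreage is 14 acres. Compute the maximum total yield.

J has the best ratio (11/2); taking only J gives at most 3×11 = 33 (stopped by the supply cap of 3).
Mixing does better — 3×J and 2×Z: area 14 ≤ 14, yield 3·11 + 2·7 = 47.

47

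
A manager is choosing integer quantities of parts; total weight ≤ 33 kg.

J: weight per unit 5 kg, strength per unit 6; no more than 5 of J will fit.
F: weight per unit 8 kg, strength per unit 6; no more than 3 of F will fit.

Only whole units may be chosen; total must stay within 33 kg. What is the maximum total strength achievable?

36

J has the best ratio (6/5); taking only J gives at most 5×6 = 30 (stopped by the supply cap of 5).
Mixing does better — 5×J and 1×F: weight 33 ≤ 33, strength 5·6 + 1·6 = 36.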